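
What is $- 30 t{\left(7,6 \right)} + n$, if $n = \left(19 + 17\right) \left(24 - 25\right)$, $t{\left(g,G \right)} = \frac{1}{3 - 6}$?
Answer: $-26$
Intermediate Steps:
$t{\left(g,G \right)} = - \frac{1}{3}$ ($t{\left(g,G \right)} = \frac{1}{-3} = - \frac{1}{3}$)
$n = -36$ ($n = 36 \left(-1\right) = -36$)
$- 30 t{\left(7,6 \right)} + n = \left(-30\right) \left(- \frac{1}{3}\right) - 36 = 10 - 36 = -26$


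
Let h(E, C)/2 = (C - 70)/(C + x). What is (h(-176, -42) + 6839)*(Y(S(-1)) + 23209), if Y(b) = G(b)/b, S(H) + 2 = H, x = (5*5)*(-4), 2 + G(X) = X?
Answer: 33818939392/213 ≈ 1.5877e+8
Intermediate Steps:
G(X) = -2 + X
x = -100 (x = 25*(-4) = -100)
S(H) = -2 + H
Y(b) = (-2 + b)/b
h(E, C) = 2*(-70 + C)/(-100 + C) (h(E, C) = 2*((C - 70)/(C - 100)) = 2*((-70 + C)/(-100 + C)) = 2*(-70 + C)/(-100 + C))
(h(-176, -42) + 6839)*(Y(S(-1)) + 23209) = (2*(-70 - 42)/(-100 - 42) + 6839)*((-2 + (-2 - 1))/(-2 - 1) + 23209) = (2*(-112)/(-142) + 6839)*((-2 - 3)/(-3) + 23209) = (2*(-1/142)*(-112) + 6839)*(-⅓*(-5) + 23209) = (112/71 + 6839)*(5/3 + 23209) = (485681/71)*(69632/3) = 33818939392/213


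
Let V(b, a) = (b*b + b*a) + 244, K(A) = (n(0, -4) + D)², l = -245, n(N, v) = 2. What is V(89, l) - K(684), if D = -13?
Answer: -13761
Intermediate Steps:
K(A) = 121 (K(A) = (2 - 13)² = (-11)² = 121)
V(b, a) = 244 + b² + a*b (V(b, a) = (b² + a*b) + 244 = 244 + b² + a*b)
V(89, l) - K(684) = (244 + 89² - 245*89) - 1*121 = (244 + 7921 - 21805) - 121 = -13640 - 121 = -13761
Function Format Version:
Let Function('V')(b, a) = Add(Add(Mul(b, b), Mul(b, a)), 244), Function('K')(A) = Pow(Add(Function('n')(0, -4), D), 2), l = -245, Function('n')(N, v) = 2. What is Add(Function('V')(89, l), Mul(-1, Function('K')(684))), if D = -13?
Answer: -13761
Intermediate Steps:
Function('K')(A) = 121 (Function('K')(A) = Pow(Add(2, -13), 2) = Pow(-11, 2) = 121)
Function('V')(b, a) = Add(244, Pow(b, 2), Mul(a, b)) (Function('V')(b, a) = Add(Add(Pow(b, 2), Mul(a, b)), 244) = Add(244, Pow(b, 2), Mul(a, b)))
Add(Function('V')(89, l), Mul(-1, Function('K')(684))) = Add(Add(244, Pow(89, 2), Mul(-245, 89)), Mul(-1, 121)) = Add(Add(244, 7921, -21805), -121) = Add(-13640, -121) = -13761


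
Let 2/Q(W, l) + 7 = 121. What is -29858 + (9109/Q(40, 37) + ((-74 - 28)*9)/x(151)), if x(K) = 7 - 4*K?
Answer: 97381951/199 ≈ 4.8936e+5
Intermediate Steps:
Q(W, l) = 1/57 (Q(W, l) = 2/(-7 + 121) = 2/114 = 2*(1/114) = 1/57)
-29858 + (9109/Q(40, 37) + ((-74 - 28)*9)/x(151)) = -29858 + (9109/(1/57) + ((-74 - 28)*9)/(7 - 4*151)) = -29858 + (9109*57 + (-102*9)/(7 - 604)) = -29858 + (519213 - 918/(-597)) = -29858 + (519213 - 918*(-1/597)) = -29858 + (519213 + 306/199) = -29858 + 103323693/199 = 97381951/199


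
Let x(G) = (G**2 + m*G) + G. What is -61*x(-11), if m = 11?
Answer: 671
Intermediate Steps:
x(G) = G**2 + 12*G (x(G) = (G**2 + 11*G) + G = G**2 + 12*G)
-61*x(-11) = -(-671)*(12 - 11) = -(-671) = -61*(-11) = 671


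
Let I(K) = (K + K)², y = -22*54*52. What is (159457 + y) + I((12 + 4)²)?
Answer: 359825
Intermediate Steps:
y = -61776 (y = -1188*52 = -61776)
I(K) = 4*K² (I(K) = (2*K)² = 4*K²)
(159457 + y) + I((12 + 4)²) = (159457 - 61776) + 4*((12 + 4)²)² = 97681 + 4*(16²)² = 97681 + 4*256² = 97681 + 4*65536 = 97681 + 262144 = 359825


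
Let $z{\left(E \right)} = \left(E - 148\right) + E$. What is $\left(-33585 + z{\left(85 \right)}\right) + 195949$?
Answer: $162386$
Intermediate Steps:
$z{\left(E \right)} = -148 + 2 E$ ($z{\left(E \right)} = \left(-148 + E\right) + E = -148 + 2 E$)
$\left(-33585 + z{\left(85 \right)}\right) + 195949 = \left(-33585 + \left(-148 + 2 \cdot 85\right)\right) + 195949 = \left(-33585 + \left(-148 + 170\right)\right) + 195949 = \left(-33585 + 22\right) + 195949 = -33563 + 195949 = 162386$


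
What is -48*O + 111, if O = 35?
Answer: -1569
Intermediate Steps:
-48*O + 111 = -48*35 + 111 = -1680 + 111 = -1569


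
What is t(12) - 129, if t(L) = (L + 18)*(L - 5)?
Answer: 81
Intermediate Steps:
t(L) = (-5 + L)*(18 + L) (t(L) = (18 + L)*(-5 + L) = (-5 + L)*(18 + L))
t(12) - 129 = (-90 + 12**2 + 13*12) - 129 = (-90 + 144 + 156) - 129 = 210 - 129 = 81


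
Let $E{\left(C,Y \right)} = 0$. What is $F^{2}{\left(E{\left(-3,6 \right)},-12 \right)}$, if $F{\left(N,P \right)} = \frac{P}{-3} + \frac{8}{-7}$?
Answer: $\frac{400}{49} \approx 8.1633$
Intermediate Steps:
$F{\left(N,P \right)} = - \frac{8}{7} - \frac{P}{3}$ ($F{\left(N,P \right)} = P \left(- \frac{1}{3}\right) + 8 \left(- \frac{1}{7}\right) = - \frac{P}{3} - \frac{8}{7} = - \frac{8}{7} - \frac{P}{3}$)
$F^{2}{\left(E{\left(-3,6 \right)},-12 \right)} = \left(- \frac{8}{7} - -4\right)^{2} = \left(- \frac{8}{7} + 4\right)^{2} = \left(\frac{20}{7}\right)^{2} = \frac{400}{49}$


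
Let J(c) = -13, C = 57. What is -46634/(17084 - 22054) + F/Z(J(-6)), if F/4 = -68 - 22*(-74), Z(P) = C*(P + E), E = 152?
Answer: 9535571/937555 ≈ 10.171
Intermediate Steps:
Z(P) = 8664 + 57*P (Z(P) = 57*(P + 152) = 57*(152 + P) = 8664 + 57*P)
F = 6240 (F = 4*(-68 - 22*(-74)) = 4*(-68 + 1628) = 4*1560 = 6240)
-46634/(17084 - 22054) + F/Z(J(-6)) = -46634/(17084 - 22054) + 6240/(8664 + 57*(-13)) = -46634/(-4970) + 6240/(8664 - 741) = -46634*(-1/4970) + 6240/7923 = 3331/355 + 6240*(1/7923) = 3331/355 + 2080/2641 = 9535571/937555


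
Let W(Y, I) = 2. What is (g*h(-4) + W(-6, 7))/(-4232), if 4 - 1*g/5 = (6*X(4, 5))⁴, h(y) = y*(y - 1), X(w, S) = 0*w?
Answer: -201/2116 ≈ -0.094990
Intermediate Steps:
X(w, S) = 0
h(y) = y*(-1 + y)
g = 20 (g = 20 - 5*(6*0)⁴ = 20 - 5*0⁴ = 20 - 5*0 = 20 + 0 = 20)
(g*h(-4) + W(-6, 7))/(-4232) = (20*(-4*(-1 - 4)) + 2)/(-4232) = (20*(-4*(-5)) + 2)*(-1/4232) = (20*20 + 2)*(-1/4232) = (400 + 2)*(-1/4232) = 402*(-1/4232) = -201/2116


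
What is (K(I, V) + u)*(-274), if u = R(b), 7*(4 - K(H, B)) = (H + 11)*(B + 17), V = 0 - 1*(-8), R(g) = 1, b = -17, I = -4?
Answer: 5480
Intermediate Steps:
V = 8 (V = 0 + 8 = 8)
K(H, B) = 4 - (11 + H)*(17 + B)/7 (K(H, B) = 4 - (H + 11)*(B + 17)/7 = 4 - (11 + H)*(17 + B)/7)
u = 1
(K(I, V) + u)*(-274) = ((-159/7 - 17/7*(-4) - 11/7*8 - ⅐*8*(-4)) + 1)*(-274) = ((-159/7 + 68/7 - 88/7 + 32/7) + 1)*(-274) = (-21 + 1)*(-274) = -20*(-274) = 5480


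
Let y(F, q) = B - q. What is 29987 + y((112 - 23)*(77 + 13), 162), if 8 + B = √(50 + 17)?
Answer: 29817 + √67 ≈ 29825.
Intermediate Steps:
B = -8 + √67 (B = -8 + √(50 + 17) = -8 + √67 ≈ 0.18535)
y(F, q) = -8 + √67 - q (y(F, q) = (-8 + √67) - q = -8 + √67 - q)
29987 + y((112 - 23)*(77 + 13), 162) = 29987 + (-8 + √67 - 1*162) = 29987 + (-8 + √67 - 162) = 29987 + (-170 + √67) = 29817 + √67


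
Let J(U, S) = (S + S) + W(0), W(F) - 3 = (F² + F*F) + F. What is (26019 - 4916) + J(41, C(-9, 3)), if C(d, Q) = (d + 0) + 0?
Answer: 21088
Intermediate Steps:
W(F) = 3 + F + 2*F² (W(F) = 3 + ((F² + F*F) + F) = 3 + ((F² + F²) + F) = 3 + (2*F² + F) = 3 + (F + 2*F²) = 3 + F + 2*F²)
C(d, Q) = d (C(d, Q) = d + 0 = d)
J(U, S) = 3 + 2*S (J(U, S) = (S + S) + (3 + 0 + 2*0²) = 2*S + (3 + 0 + 2*0) = 2*S + (3 + 0 + 0) = 2*S + 3 = 3 + 2*S)
(26019 - 4916) + J(41, C(-9, 3)) = (26019 - 4916) + (3 + 2*(-9)) = 21103 + (3 - 18) = 21103 - 15 = 21088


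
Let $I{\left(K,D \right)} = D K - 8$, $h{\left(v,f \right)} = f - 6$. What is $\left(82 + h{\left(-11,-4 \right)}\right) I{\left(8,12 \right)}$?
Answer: $6336$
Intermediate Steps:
$h{\left(v,f \right)} = -6 + f$
$I{\left(K,D \right)} = -8 + D K$
$\left(82 + h{\left(-11,-4 \right)}\right) I{\left(8,12 \right)} = \left(82 - 10\right) \left(-8 + 12 \cdot 8\right) = \left(82 - 10\right) \left(-8 + 96\right) = 72 \cdot 88 = 6336$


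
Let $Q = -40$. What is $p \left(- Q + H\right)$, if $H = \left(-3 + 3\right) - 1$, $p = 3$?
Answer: $117$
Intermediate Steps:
$H = -1$ ($H = 0 - 1 = -1$)
$p \left(- Q + H\right) = 3 \left(\left(-1\right) \left(-40\right) - 1\right) = 3 \left(40 - 1\right) = 3 \cdot 39 = 117$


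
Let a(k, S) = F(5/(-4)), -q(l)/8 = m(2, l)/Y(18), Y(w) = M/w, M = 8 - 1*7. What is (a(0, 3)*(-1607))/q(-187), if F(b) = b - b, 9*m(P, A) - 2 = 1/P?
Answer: 0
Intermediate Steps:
M = 1 (M = 8 - 7 = 1)
m(P, A) = 2/9 + 1/(9*P)
Y(w) = 1/w
F(b) = 0
q(l) = -40 (q(l) = -8*(1/9)*(1 + 2*2)/2/(1/18) = -8*(1/9)*(1/2)*(1 + 4)/1/18 = -8*(1/9)*(1/2)*5*18 = -20*18/9 = -8*5 = -40)
a(k, S) = 0
(a(0, 3)*(-1607))/q(-187) = (0*(-1607))/(-40) = 0*(-1/40) = 0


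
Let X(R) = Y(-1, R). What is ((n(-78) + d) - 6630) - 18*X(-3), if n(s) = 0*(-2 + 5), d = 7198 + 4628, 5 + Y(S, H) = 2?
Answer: 5250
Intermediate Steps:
Y(S, H) = -3 (Y(S, H) = -5 + 2 = -3)
X(R) = -3
d = 11826
n(s) = 0 (n(s) = 0*3 = 0)
((n(-78) + d) - 6630) - 18*X(-3) = ((0 + 11826) - 6630) - 18*(-3) = (11826 - 6630) - 1*(-54) = 5196 + 54 = 5250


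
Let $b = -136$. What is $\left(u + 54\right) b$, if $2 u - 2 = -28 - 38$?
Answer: $-2992$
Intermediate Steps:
$u = -32$ ($u = 1 + \frac{-28 - 38}{2} = 1 + \frac{1}{2} \left(-66\right) = 1 - 33 = -32$)
$\left(u + 54\right) b = \left(-32 + 54\right) \left(-136\right) = 22 \left(-136\right) = -2992$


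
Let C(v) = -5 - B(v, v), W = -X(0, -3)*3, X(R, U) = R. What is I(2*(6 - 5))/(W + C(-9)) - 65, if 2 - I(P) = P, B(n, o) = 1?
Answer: -65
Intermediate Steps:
I(P) = 2 - P
W = 0 (W = -1*0*3 = 0*3 = 0)
C(v) = -6 (C(v) = -5 - 1*1 = -5 - 1 = -6)
I(2*(6 - 5))/(W + C(-9)) - 65 = (2 - 2*(6 - 5))/(0 - 6) - 65 = (2 - 2)/(-6) - 65 = (2 - 1*2)*(-⅙) - 65 = (2 - 2)*(-⅙) - 65 = 0*(-⅙) - 65 = 0 - 65 = -65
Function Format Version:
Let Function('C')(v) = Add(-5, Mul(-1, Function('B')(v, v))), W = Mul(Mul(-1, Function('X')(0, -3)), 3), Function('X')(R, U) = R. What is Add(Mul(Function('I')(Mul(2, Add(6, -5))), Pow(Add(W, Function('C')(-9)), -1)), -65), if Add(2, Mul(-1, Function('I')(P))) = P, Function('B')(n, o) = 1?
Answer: -65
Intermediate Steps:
Function('I')(P) = Add(2, Mul(-1, P))
W = 0 (W = Mul(Mul(-1, 0), 3) = Mul(0, 3) = 0)
Function('C')(v) = -6 (Function('C')(v) = Add(-5, Mul(-1, 1)) = Add(-5, -1) = -6)
Add(Mul(Function('I')(Mul(2, Add(6, -5))), Pow(Add(W, Function('C')(-9)), -1)), -65) = Add(Mul(Add(2, Mul(-1, Mul(2, Add(6, -5)))), Pow(Add(0, -6), -1)), -65) = Add(Mul(Add(2, Mul(-1, Mul(2, 1))), Pow(-6, -1)), -65) = Add(Mul(Add(2, Mul(-1, 2)), Rational(-1, 6)), -65) = Add(Mul(Add(2, -2), Rational(-1, 6)), -65) = Add(Mul(0, Rational(-1, 6)), -65) = Add(0, -65) = -65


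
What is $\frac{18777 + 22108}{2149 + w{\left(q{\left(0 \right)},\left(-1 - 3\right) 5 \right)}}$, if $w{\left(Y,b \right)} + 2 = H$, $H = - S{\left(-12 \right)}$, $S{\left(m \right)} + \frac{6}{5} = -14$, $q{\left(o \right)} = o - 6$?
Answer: $\frac{204425}{10811} \approx 18.909$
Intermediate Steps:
$q{\left(o \right)} = -6 + o$
$S{\left(m \right)} = - \frac{76}{5}$ ($S{\left(m \right)} = - \frac{6}{5} - 14 = - \frac{76}{5}$)
$H = \frac{76}{5}$ ($H = \left(-1\right) \left(- \frac{76}{5}\right) = \frac{76}{5} \approx 15.2$)
$w{\left(Y,b \right)} = \frac{66}{5}$ ($w{\left(Y,b \right)} = -2 + \frac{76}{5} = \frac{66}{5}$)
$\frac{18777 + 22108}{2149 + w{\left(q{\left(0 \right)},\left(-1 - 3\right) 5 \right)}} = \frac{18777 + 22108}{2149 + \frac{66}{5}} = \frac{40885}{\frac{10811}{5}} = 40885 \cdot \frac{5}{10811} = \frac{204425}{10811}$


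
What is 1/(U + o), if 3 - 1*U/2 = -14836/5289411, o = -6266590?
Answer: -5289411/33146538312352 ≈ -1.5958e-7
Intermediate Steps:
U = 31766138/5289411 (U = 6 - (-29672)/5289411 = 6 - 2*(-14836/5289411) = 6 + 29672/5289411 = 31766138/5289411 ≈ 6.0056)
1/(U + o) = 1/(31766138/5289411 - 6266590) = 1/(-33146538312352/5289411) = -5289411/33146538312352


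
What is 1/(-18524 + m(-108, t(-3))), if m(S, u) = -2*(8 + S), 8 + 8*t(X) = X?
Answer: -1/18324 ≈ -5.4573e-5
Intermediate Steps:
t(X) = -1 + X/8
m(S, u) = -16 - 2*S
1/(-18524 + m(-108, t(-3))) = 1/(-18524 + (-16 - 2*(-108))) = 1/(-18524 + (-16 + 216)) = 1/(-18524 + 200) = 1/(-18324) = -1/18324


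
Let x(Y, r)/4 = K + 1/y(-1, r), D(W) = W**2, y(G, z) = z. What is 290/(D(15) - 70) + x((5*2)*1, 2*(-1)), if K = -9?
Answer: -1120/31 ≈ -36.129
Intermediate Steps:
x(Y, r) = -36 + 4/r (x(Y, r) = 4*(-9 + 1/r) = -36 + 4/r)
290/(D(15) - 70) + x((5*2)*1, 2*(-1)) = 290/(15**2 - 70) + (-36 + 4/((2*(-1)))) = 290/(225 - 70) + (-36 + 4/(-2)) = 290/155 + (-36 + 4*(-1/2)) = (1/155)*290 + (-36 - 2) = 58/31 - 38 = -1120/31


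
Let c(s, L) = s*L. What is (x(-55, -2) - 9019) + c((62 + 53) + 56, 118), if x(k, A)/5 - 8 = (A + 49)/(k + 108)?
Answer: 593782/53 ≈ 11203.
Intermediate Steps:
x(k, A) = 40 + 5*(49 + A)/(108 + k) (x(k, A) = 40 + 5*((A + 49)/(k + 108)) = 40 + 5*((49 + A)/(108 + k)) = 40 + 5*(49 + A)/(108 + k))
c(s, L) = L*s
(x(-55, -2) - 9019) + c((62 + 53) + 56, 118) = (5*(913 - 2 + 8*(-55))/(108 - 55) - 9019) + 118*((62 + 53) + 56) = (5*(913 - 2 - 440)/53 - 9019) + 118*(115 + 56) = (5*(1/53)*471 - 9019) + 118*171 = (2355/53 - 9019) + 20178 = -475652/53 + 20178 = 593782/53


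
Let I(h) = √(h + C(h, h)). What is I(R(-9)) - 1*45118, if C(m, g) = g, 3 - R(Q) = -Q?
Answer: -45118 + 2*I*√3 ≈ -45118.0 + 3.4641*I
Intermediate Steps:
R(Q) = 3 + Q (R(Q) = 3 - (-1)*Q = 3 + Q)
I(h) = √2*√h (I(h) = √(h + h) = √(2*h) = √2*√h)
I(R(-9)) - 1*45118 = √2*√(3 - 9) - 1*45118 = √2*√(-6) - 45118 = √2*(I*√6) - 45118 = 2*I*√3 - 45118 = -45118 + 2*I*√3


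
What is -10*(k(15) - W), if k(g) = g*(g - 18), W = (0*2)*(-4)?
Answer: 450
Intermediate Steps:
W = 0 (W = 0*(-4) = 0)
k(g) = g*(-18 + g)
-10*(k(15) - W) = -10*(15*(-18 + 15) - 1*0) = -10*(15*(-3) + 0) = -10*(-45 + 0) = -10*(-45) = 450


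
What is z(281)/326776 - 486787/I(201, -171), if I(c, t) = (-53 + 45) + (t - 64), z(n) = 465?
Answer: 159070421707/79406568 ≈ 2003.2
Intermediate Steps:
I(c, t) = -72 + t (I(c, t) = -8 + (-64 + t) = -72 + t)
z(281)/326776 - 486787/I(201, -171) = 465/326776 - 486787/(-72 - 171) = 465*(1/326776) - 486787/(-243) = 465/326776 - 486787*(-1/243) = 465/326776 + 486787/243 = 159070421707/79406568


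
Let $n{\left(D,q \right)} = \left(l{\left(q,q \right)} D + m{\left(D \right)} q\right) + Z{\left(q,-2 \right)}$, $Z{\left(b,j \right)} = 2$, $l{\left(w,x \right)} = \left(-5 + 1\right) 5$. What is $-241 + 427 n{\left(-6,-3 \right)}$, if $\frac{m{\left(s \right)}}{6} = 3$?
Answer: $28795$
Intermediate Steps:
$l{\left(w,x \right)} = -20$ ($l{\left(w,x \right)} = \left(-4\right) 5 = -20$)
$m{\left(s \right)} = 18$ ($m{\left(s \right)} = 6 \cdot 3 = 18$)
$n{\left(D,q \right)} = 2 - 20 D + 18 q$ ($n{\left(D,q \right)} = \left(- 20 D + 18 q\right) + 2 = 2 - 20 D + 18 q$)
$-241 + 427 n{\left(-6,-3 \right)} = -241 + 427 \left(2 - -120 + 18 \left(-3\right)\right) = -241 + 427 \left(2 + 120 - 54\right) = -241 + 427 \cdot 68 = -241 + 29036 = 28795$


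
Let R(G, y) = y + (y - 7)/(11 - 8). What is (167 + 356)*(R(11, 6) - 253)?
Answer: -388066/3 ≈ -1.2936e+5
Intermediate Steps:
R(G, y) = -7/3 + 4*y/3 (R(G, y) = y + (-7 + y)/3 = y + (-7 + y)*(1/3) = y + (-7/3 + y/3) = -7/3 + 4*y/3)
(167 + 356)*(R(11, 6) - 253) = (167 + 356)*((-7/3 + (4/3)*6) - 253) = 523*((-7/3 + 8) - 253) = 523*(17/3 - 253) = 523*(-742/3) = -388066/3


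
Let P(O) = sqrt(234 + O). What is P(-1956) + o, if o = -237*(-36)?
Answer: 8532 + I*sqrt(1722) ≈ 8532.0 + 41.497*I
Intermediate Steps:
o = 8532
P(-1956) + o = sqrt(234 - 1956) + 8532 = sqrt(-1722) + 8532 = I*sqrt(1722) + 8532 = 8532 + I*sqrt(1722)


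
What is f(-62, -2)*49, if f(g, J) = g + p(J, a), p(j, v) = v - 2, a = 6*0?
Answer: -3136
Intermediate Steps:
a = 0
p(j, v) = -2 + v
f(g, J) = -2 + g (f(g, J) = g + (-2 + 0) = g - 2 = -2 + g)
f(-62, -2)*49 = (-2 - 62)*49 = -64*49 = -3136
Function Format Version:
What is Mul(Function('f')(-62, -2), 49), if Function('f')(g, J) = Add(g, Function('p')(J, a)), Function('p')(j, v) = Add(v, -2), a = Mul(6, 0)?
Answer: -3136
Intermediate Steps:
a = 0
Function('p')(j, v) = Add(-2, v)
Function('f')(g, J) = Add(-2, g) (Function('f')(g, J) = Add(g, Add(-2, 0)) = Add(g, -2) = Add(-2, g))
Mul(Function('f')(-62, -2), 49) = Mul(Add(-2, -62), 49) = Mul(-64, 49) = -3136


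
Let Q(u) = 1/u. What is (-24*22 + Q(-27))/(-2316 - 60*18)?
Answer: 14257/91692 ≈ 0.15549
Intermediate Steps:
(-24*22 + Q(-27))/(-2316 - 60*18) = (-24*22 + 1/(-27))/(-2316 - 60*18) = (-528 - 1/27)/(-2316 - 1080) = -14257/27/(-3396) = -14257/27*(-1/3396) = 14257/91692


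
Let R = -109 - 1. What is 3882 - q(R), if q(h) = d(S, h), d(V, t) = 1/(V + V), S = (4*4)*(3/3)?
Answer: 124223/32 ≈ 3882.0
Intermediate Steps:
S = 16 (S = 16*(3*(⅓)) = 16*1 = 16)
R = -110
d(V, t) = 1/(2*V)
q(h) = 1/32 (q(h) = (½)/16 = (½)*(1/16) = 1/32)
3882 - q(R) = 3882 - 1*1/32 = 3882 - 1/32 = 124223/32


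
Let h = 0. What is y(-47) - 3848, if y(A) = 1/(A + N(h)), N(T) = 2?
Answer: -173161/45 ≈ -3848.0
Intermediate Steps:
y(A) = 1/(2 + A) (y(A) = 1/(A + 2) = 1/(2 + A))
y(-47) - 3848 = 1/(2 - 47) - 3848 = 1/(-45) - 3848 = -1/45 - 3848 = -173161/45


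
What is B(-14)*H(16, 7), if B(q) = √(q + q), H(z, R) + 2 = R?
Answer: 10*I*√7 ≈ 26.458*I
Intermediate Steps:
H(z, R) = -2 + R
B(q) = √2*√q (B(q) = √(2*q) = √2*√q)
B(-14)*H(16, 7) = (√2*√(-14))*(-2 + 7) = (√2*(I*√14))*5 = (2*I*√7)*5 = 10*I*√7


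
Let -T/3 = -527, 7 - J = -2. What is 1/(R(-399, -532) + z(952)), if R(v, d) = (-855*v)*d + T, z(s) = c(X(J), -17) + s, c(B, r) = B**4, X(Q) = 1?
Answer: -1/181486606 ≈ -5.5100e-9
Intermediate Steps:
J = 9 (J = 7 - 1*(-2) = 7 + 2 = 9)
T = 1581 (T = -3*(-527) = 1581)
z(s) = 1 + s (z(s) = 1**4 + s = 1 + s)
R(v, d) = 1581 - 855*d*v (R(v, d) = (-855*v)*d + 1581 = -855*d*v + 1581 = 1581 - 855*d*v)
1/(R(-399, -532) + z(952)) = 1/((1581 - 855*(-532)*(-399)) + (1 + 952)) = 1/((1581 - 181489140) + 953) = 1/(-181487559 + 953) = 1/(-181486606) = -1/181486606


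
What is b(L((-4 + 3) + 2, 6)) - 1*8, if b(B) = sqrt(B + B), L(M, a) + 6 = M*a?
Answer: -8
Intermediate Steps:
L(M, a) = -6 + M*a
b(B) = sqrt(2)*sqrt(B) (b(B) = sqrt(2*B) = sqrt(2)*sqrt(B))
b(L((-4 + 3) + 2, 6)) - 1*8 = sqrt(2)*sqrt(-6 + ((-4 + 3) + 2)*6) - 1*8 = sqrt(2)*sqrt(-6 + (-1 + 2)*6) - 8 = sqrt(2)*sqrt(-6 + 1*6) - 8 = sqrt(2)*sqrt(-6 + 6) - 8 = sqrt(2)*sqrt(0) - 8 = sqrt(2)*0 - 8 = 0 - 8 = -8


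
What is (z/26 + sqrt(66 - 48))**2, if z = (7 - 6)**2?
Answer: 12169/676 + 3*sqrt(2)/13 ≈ 18.328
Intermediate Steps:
z = 1 (z = 1**2 = 1)
(z/26 + sqrt(66 - 48))**2 = (1/26 + sqrt(66 - 48))**2 = (1*(1/26) + sqrt(18))**2 = (1/26 + 3*sqrt(2))**2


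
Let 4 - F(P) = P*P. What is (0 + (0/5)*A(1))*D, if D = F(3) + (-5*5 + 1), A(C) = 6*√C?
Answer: 0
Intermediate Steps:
F(P) = 4 - P² (F(P) = 4 - P*P = 4 - P²)
D = -29 (D = (4 - 1*3²) + (-5*5 + 1) = (4 - 1*9) + (-25 + 1) = (4 - 9) - 24 = -5 - 24 = -29)
(0 + (0/5)*A(1))*D = (0 + (0/5)*(6*√1))*(-29) = (0 + (0*(⅕))*(6*1))*(-29) = (0 + 0*6)*(-29) = (0 + 0)*(-29) = 0*(-29) = 0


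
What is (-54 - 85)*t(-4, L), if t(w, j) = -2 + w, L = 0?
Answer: 834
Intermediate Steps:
(-54 - 85)*t(-4, L) = (-54 - 85)*(-2 - 4) = -139*(-6) = 834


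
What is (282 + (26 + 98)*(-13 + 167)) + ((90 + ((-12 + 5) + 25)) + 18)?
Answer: 19504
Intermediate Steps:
(282 + (26 + 98)*(-13 + 167)) + ((90 + ((-12 + 5) + 25)) + 18) = (282 + 124*154) + ((90 + (-7 + 25)) + 18) = (282 + 19096) + ((90 + 18) + 18) = 19378 + (108 + 18) = 19378 + 126 = 19504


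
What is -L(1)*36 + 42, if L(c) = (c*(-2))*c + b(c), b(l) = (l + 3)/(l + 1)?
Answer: 42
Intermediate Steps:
b(l) = (3 + l)/(1 + l)
L(c) = -2*c² + (3 + c)/(1 + c) (L(c) = (c*(-2))*c + (3 + c)/(1 + c) = (-2*c)*c + (3 + c)/(1 + c) = -2*c² + (3 + c)/(1 + c))
-L(1)*36 + 42 = -(3 + 1 - 2*1²*(1 + 1))/(1 + 1)*36 + 42 = -(3 + 1 - 2*1*2)/2*36 + 42 = -(3 + 1 - 4)/2*36 + 42 = -0/2*36 + 42 = -1*0*36 + 42 = 0*36 + 42 = 0 + 42 = 42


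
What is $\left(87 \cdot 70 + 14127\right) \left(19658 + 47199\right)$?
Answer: $1351647969$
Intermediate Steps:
$\left(87 \cdot 70 + 14127\right) \left(19658 + 47199\right) = \left(6090 + 14127\right) 66857 = 20217 \cdot 66857 = 1351647969$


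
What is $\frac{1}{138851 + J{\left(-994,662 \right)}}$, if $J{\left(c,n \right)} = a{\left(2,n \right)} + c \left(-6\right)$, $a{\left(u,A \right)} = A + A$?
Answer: $\frac{1}{146139} \approx 6.8428 \cdot 10^{-6}$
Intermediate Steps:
$a{\left(u,A \right)} = 2 A$
$J{\left(c,n \right)} = - 6 c + 2 n$ ($J{\left(c,n \right)} = 2 n + c \left(-6\right) = 2 n - 6 c = - 6 c + 2 n$)
$\frac{1}{138851 + J{\left(-994,662 \right)}} = \frac{1}{138851 + \left(\left(-6\right) \left(-994\right) + 2 \cdot 662\right)} = \frac{1}{138851 + \left(5964 + 1324\right)} = \frac{1}{138851 + 7288} = \frac{1}{146139}$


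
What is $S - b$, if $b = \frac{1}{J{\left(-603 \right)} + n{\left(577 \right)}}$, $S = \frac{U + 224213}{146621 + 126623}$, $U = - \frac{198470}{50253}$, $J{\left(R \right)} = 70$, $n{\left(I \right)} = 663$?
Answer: $\frac{8245109717395}{10065065426556} \approx 0.81918$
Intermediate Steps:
$U = - \frac{198470}{50253}$ ($U = \left(-198470\right) \frac{1}{50253} = - \frac{198470}{50253} \approx -3.9494$)
$S = \frac{11267177419}{13731330732}$ ($S = \frac{- \frac{198470}{50253} + 224213}{146621 + 126623} = \frac{11267177419}{50253 \cdot 273244} = \frac{11267177419}{50253} \cdot \frac{1}{273244} = \frac{11267177419}{13731330732} \approx 0.82055$)
$b = \frac{1}{733}$ ($b = \frac{1}{70 + 663} = \frac{1}{733} \approx 0.0013643$)
$S - b = \frac{11267177419}{13731330732} - \frac{1}{733} = \frac{8245109717395}{10065065426556}$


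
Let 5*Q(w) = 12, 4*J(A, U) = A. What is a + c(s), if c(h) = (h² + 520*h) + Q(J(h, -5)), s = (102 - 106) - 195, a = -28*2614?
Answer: -685343/5 ≈ -1.3707e+5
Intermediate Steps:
a = -73192
J(A, U) = A/4
Q(w) = 12/5 (Q(w) = (⅕)*12 = 12/5)
s = -199 (s = -4 - 195 = -199)
c(h) = 12/5 + h² + 520*h (c(h) = (h² + 520*h) + 12/5 = 12/5 + h² + 520*h)
a + c(s) = -73192 + (12/5 + (-199)² + 520*(-199)) = -73192 + (12/5 + 39601 - 103480) = -73192 - 319383/5 = -685343/5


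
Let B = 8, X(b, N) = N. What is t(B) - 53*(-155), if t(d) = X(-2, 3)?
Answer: 8218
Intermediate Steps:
t(d) = 3
t(B) - 53*(-155) = 3 - 53*(-155) = 3 + 8215 = 8218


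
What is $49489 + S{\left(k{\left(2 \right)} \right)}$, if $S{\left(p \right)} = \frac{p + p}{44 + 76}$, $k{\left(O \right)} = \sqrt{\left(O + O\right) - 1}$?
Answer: $49489 + \frac{\sqrt{3}}{60} \approx 49489.0$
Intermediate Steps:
$k{\left(O \right)} = \sqrt{-1 + 2 O}$ ($k{\left(O \right)} = \sqrt{2 O - 1} = \sqrt{-1 + 2 O}$)
$S{\left(p \right)} = \frac{p}{60}$ ($S{\left(p \right)} = \frac{2 p}{120} = 2 p \frac{1}{120} = \frac{p}{60}$)
$49489 + S{\left(k{\left(2 \right)} \right)} = 49489 + \frac{\sqrt{-1 + 2 \cdot 2}}{60} = 49489 + \frac{\sqrt{-1 + 4}}{60} = 49489 + \frac{\sqrt{3}}{60}$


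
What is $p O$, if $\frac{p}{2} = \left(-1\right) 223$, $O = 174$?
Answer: $-77604$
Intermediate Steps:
$p = -446$ ($p = 2 \left(\left(-1\right) 223\right) = 2 \left(-223\right) = -446$)
$p O = \left(-446\right) 174 = -77604$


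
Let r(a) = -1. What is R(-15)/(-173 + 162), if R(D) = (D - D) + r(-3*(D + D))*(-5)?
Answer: -5/11 ≈ -0.45455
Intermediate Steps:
R(D) = 5 (R(D) = (D - D) - 1*(-5) = 0 + 5 = 5)
R(-15)/(-173 + 162) = 5/(-173 + 162) = 5/(-11) = -1/11*5 = -5/11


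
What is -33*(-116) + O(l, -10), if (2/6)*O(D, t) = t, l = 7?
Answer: 3798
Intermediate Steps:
O(D, t) = 3*t
-33*(-116) + O(l, -10) = -33*(-116) + 3*(-10) = 3828 - 30 = 3798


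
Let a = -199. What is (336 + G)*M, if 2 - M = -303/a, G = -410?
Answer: -7030/199 ≈ -35.327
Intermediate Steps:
M = 95/199 (M = 2 - (-303)/(-199) = 2 - (-303)*(-1)/199 = 2 - 1*303/199 = 2 - 303/199 = 95/199 ≈ 0.47739)
(336 + G)*M = (336 - 410)*(95/199) = -74*95/199 = -7030/199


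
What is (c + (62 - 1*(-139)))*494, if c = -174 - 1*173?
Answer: -72124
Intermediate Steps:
c = -347 (c = -174 - 173 = -347)
(c + (62 - 1*(-139)))*494 = (-347 + (62 - 1*(-139)))*494 = (-347 + (62 + 139))*494 = (-347 + 201)*494 = -146*494 = -72124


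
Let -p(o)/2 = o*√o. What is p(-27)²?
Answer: -78732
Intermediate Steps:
p(o) = -2*o^(3/2) (p(o) = -2*o*√o = -2*o^(3/2))
p(-27)² = (-(-162)*I*√3)² = (162*I*√3)² = -78732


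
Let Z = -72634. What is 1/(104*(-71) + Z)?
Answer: -1/80018 ≈ -1.2497e-5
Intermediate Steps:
1/(104*(-71) + Z) = 1/(104*(-71) - 72634) = 1/(-7384 - 72634) = 1/(-80018) = -1/80018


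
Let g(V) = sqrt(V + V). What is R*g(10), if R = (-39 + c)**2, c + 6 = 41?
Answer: 32*sqrt(5) ≈ 71.554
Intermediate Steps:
c = 35 (c = -6 + 41 = 35)
R = 16 (R = (-39 + 35)**2 = (-4)**2 = 16)
g(V) = sqrt(2)*sqrt(V) (g(V) = sqrt(2*V) = sqrt(2)*sqrt(V))
R*g(10) = 16*(sqrt(2)*sqrt(10)) = 16*(2*sqrt(5)) = 32*sqrt(5)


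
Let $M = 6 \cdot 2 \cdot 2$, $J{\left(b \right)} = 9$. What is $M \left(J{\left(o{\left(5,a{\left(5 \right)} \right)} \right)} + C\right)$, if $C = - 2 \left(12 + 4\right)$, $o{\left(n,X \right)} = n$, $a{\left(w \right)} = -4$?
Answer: $-552$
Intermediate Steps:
$M = 24$ ($M = 12 \cdot 2 = 24$)
$C = -32$ ($C = \left(-2\right) 16 = -32$)
$M \left(J{\left(o{\left(5,a{\left(5 \right)} \right)} \right)} + C\right) = 24 \left(9 - 32\right) = 24 \left(-23\right) = -552$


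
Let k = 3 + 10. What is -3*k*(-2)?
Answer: 78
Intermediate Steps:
k = 13
-3*k*(-2) = -3*13*(-2) = -39*(-2) = 78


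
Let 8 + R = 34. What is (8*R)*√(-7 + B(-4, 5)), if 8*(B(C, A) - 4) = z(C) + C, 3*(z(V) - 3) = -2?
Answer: 52*I*√462/3 ≈ 372.57*I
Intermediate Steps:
R = 26 (R = -8 + 34 = 26)
z(V) = 7/3 (z(V) = 3 + (⅓)*(-2) = 3 - ⅔ = 7/3)
B(C, A) = 103/24 + C/8 (B(C, A) = 4 + (7/3 + C)/8 = 4 + (7/24 + C/8) = 103/24 + C/8)
(8*R)*√(-7 + B(-4, 5)) = (8*26)*√(-7 + (103/24 + (⅛)*(-4))) = 208*√(-7 + (103/24 - ½)) = 208*√(-7 + 91/24) = 208*√(-77/24) = 208*(I*√462/12) = 52*I*√462/3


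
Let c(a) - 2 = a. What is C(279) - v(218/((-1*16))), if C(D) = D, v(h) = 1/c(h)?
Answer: 25955/93 ≈ 279.09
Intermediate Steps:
c(a) = 2 + a
v(h) = 1/(2 + h)
C(279) - v(218/((-1*16))) = 279 - 1/(2 + 218/((-1*16))) = 279 - 1/(2 + 218/(-16)) = 279 - 1/(2 + 218*(-1/16)) = 279 - 1/(2 - 109/8) = 279 - 1/(-93/8) = 279 - 1*(-8/93) = 279 + 8/93 = 25955/93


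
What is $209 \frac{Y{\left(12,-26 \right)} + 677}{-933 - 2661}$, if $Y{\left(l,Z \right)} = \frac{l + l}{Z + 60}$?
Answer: $- \frac{2407889}{61098} \approx -39.41$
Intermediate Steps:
$Y{\left(l,Z \right)} = \frac{2 l}{60 + Z}$
$209 \frac{Y{\left(12,-26 \right)} + 677}{-933 - 2661} = 209 \frac{2 \cdot 12 \frac{1}{60 - 26} + 677}{-933 - 2661} = 209 \frac{2 \cdot 12 \cdot \frac{1}{34} + 677}{-3594} = 209 \left(2 \cdot 12 \cdot \frac{1}{34} + 677\right) \left(- \frac{1}{3594}\right) = 209 \left(\frac{12}{17} + 677\right) \left(- \frac{1}{3594}\right) = 209 \cdot \frac{11521}{17} \left(- \frac{1}{3594}\right) = 209 \left(- \frac{11521}{61098}\right) = - \frac{2407889}{61098}$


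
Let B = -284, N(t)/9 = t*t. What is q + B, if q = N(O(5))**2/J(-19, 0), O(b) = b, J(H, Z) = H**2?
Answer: -51899/361 ≈ -143.76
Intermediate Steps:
N(t) = 9*t**2 (N(t) = 9*(t*t) = 9*t**2)
q = 50625/361 (q = (9*5**2)**2/((-19)**2) = (9*25)**2/361 = 225**2*(1/361) = 50625*(1/361) = 50625/361 ≈ 140.24)
q + B = 50625/361 - 284 = -51899/361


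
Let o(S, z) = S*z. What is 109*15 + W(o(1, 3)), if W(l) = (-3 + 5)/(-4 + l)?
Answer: 1633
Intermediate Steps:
W(l) = 2/(-4 + l)
109*15 + W(o(1, 3)) = 109*15 + 2/(-4 + 1*3) = 1635 + 2/(-4 + 3) = 1635 + 2/(-1) = 1635 + 2*(-1) = 1635 - 2 = 1633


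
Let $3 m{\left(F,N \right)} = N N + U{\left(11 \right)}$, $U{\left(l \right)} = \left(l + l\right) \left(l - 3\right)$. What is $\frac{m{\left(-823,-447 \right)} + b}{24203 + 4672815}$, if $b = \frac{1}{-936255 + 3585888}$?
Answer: $\frac{88314475918}{6222686947197} \approx 0.014192$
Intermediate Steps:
$U{\left(l \right)} = 2 l \left(-3 + l\right)$
$m{\left(F,N \right)} = \frac{176}{3} + \frac{N^{2}}{3}$ ($m{\left(F,N \right)} = \frac{N N + 2 \cdot 11 \left(-3 + 11\right)}{3} = \frac{N^{2} + 2 \cdot 11 \cdot 8}{3} = \frac{N^{2} + 176}{3} = \frac{176 + N^{2}}{3} = \frac{176}{3} + \frac{N^{2}}{3}$)
$b = \frac{1}{2649633} \approx 3.7741 \cdot 10^{-7}$
$\frac{m{\left(-823,-447 \right)} + b}{24203 + 4672815} = \frac{\left(\frac{176}{3} + \frac{\left(-447\right)^{2}}{3}\right) + \frac{1}{2649633}}{24203 + 4672815} = \frac{\left(\frac{176}{3} + \frac{1}{3} \cdot 199809\right) + \frac{1}{2649633}}{4697018} = \left(\left(\frac{176}{3} + 66603\right) + \frac{1}{2649633}\right) \frac{1}{4697018} = \left(\frac{199985}{3} + \frac{1}{2649633}\right) \frac{1}{4697018} = \frac{176628951836}{2649633} \cdot \frac{1}{4697018} = \frac{88314475918}{6222686947197}$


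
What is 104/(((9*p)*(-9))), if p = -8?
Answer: 13/81 ≈ 0.16049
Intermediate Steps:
104/(((9*p)*(-9))) = 104/(((9*(-8))*(-9))) = 104/((-72*(-9))) = 104/648 = 104*(1/648) = 13/81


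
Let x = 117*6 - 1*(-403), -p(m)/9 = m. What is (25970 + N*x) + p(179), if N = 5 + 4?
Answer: 34304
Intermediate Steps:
p(m) = -9*m
N = 9
x = 1105 (x = 702 + 403 = 1105)
(25970 + N*x) + p(179) = (25970 + 9*1105) - 9*179 = (25970 + 9945) - 1611 = 35915 - 1611 = 34304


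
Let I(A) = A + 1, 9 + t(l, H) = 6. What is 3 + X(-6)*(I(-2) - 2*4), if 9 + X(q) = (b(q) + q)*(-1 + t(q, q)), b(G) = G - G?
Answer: -132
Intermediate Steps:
b(G) = 0
t(l, H) = -3 (t(l, H) = -9 + 6 = -3)
I(A) = 1 + A
X(q) = -9 - 4*q (X(q) = -9 + (0 + q)*(-1 - 3) = -9 + q*(-4) = -9 - 4*q)
3 + X(-6)*(I(-2) - 2*4) = 3 + (-9 - 4*(-6))*((1 - 2) - 2*4) = 3 + (-9 + 24)*(-1 - 8) = 3 + 15*(-9) = 3 - 135 = -132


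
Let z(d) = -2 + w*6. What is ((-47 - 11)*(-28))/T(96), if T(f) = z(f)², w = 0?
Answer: 406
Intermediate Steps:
z(d) = -2 (z(d) = -2 + 0*6 = -2 + 0 = -2)
T(f) = 4 (T(f) = (-2)² = 4)
((-47 - 11)*(-28))/T(96) = ((-47 - 11)*(-28))/4 = -58*(-28)*(¼) = 1624*(¼) = 406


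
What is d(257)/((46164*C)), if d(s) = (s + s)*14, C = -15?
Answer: -1799/173115 ≈ -0.010392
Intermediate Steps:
d(s) = 28*s (d(s) = (2*s)*14 = 28*s)
d(257)/((46164*C)) = (28*257)/((46164*(-15))) = 7196/(-692460) = 7196*(-1/692460) = -1799/173115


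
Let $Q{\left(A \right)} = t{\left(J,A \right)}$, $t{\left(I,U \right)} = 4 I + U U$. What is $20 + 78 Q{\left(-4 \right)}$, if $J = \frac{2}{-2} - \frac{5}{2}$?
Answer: $176$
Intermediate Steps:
$J = - \frac{7}{2}$ ($J = 2 \left(- \frac{1}{2}\right) - \frac{5}{2} = -1 - \frac{5}{2} = - \frac{7}{2} \approx -3.5$)
$t{\left(I,U \right)} = U^{2} + 4 I$ ($t{\left(I,U \right)} = 4 I + U^{2} = U^{2} + 4 I$)
$Q{\left(A \right)} = -14 + A^{2}$ ($Q{\left(A \right)} = A^{2} + 4 \left(- \frac{7}{2}\right) = A^{2} - 14 = -14 + A^{2}$)
$20 + 78 Q{\left(-4 \right)} = 20 + 78 \left(-14 + \left(-4\right)^{2}\right) = 20 + 78 \left(-14 + 16\right) = 20 + 78 \cdot 2 = 20 + 156 = 176$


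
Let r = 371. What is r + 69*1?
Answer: 440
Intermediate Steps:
r + 69*1 = 371 + 69*1 = 371 + 69 = 440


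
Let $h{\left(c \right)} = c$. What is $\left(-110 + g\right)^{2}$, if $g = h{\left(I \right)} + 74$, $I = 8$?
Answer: $784$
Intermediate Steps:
$g = 82$ ($g = 8 + 74 = 82$)
$\left(-110 + g\right)^{2} = \left(-110 + 82\right)^{2} = \left(-28\right)^{2} = 784$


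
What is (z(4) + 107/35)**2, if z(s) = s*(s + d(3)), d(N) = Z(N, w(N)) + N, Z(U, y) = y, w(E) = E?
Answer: 2271049/1225 ≈ 1853.9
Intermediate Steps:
d(N) = 2*N (d(N) = N + N = 2*N)
z(s) = s*(6 + s) (z(s) = s*(s + 2*3) = s*(s + 6) = s*(6 + s))
(z(4) + 107/35)**2 = (4*(6 + 4) + 107/35)**2 = (4*10 + 107*(1/35))**2 = (40 + 107/35)**2 = (1507/35)**2 = 2271049/1225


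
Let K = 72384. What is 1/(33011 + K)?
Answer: 1/105395 ≈ 9.4881e-6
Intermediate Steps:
1/(33011 + K) = 1/(33011 + 72384) = 1/105395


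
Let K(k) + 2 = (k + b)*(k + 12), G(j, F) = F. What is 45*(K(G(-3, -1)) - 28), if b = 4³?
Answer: 29835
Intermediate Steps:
b = 64
K(k) = -2 + (12 + k)*(64 + k) (K(k) = -2 + (k + 64)*(k + 12) = -2 + (64 + k)*(12 + k) = -2 + (12 + k)*(64 + k))
45*(K(G(-3, -1)) - 28) = 45*((766 + (-1)² + 76*(-1)) - 28) = 45*((766 + 1 - 76) - 28) = 45*(691 - 28) = 45*663 = 29835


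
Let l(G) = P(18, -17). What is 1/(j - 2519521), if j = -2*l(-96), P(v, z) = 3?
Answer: -1/2519527 ≈ -3.9690e-7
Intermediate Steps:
l(G) = 3
j = -6 (j = -2*3 = -6)
1/(j - 2519521) = 1/(-6 - 2519521) = 1/(-2519527) = -1/2519527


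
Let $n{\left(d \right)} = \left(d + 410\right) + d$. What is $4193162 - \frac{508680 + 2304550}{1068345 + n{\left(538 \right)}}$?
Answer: $\frac{640853126056}{152833} \approx 4.1932 \cdot 10^{6}$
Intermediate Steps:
$n{\left(d \right)} = 410 + 2 d$ ($n{\left(d \right)} = \left(410 + d\right) + d = 410 + 2 d$)
$4193162 - \frac{508680 + 2304550}{1068345 + n{\left(538 \right)}} = 4193162 - \frac{508680 + 2304550}{1068345 + \left(410 + 2 \cdot 538\right)} = 4193162 - \frac{2813230}{1068345 + \left(410 + 1076\right)} = 4193162 - \frac{2813230}{1068345 + 1486} = 4193162 - \frac{2813230}{1069831} = 4193162 - 2813230 \cdot \frac{1}{1069831} = 4193162 - \frac{401890}{152833} = \frac{640853126056}{152833}$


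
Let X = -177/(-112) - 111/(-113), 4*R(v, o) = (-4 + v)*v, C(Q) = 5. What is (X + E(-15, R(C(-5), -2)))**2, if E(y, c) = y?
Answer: 24776963649/160174336 ≈ 154.69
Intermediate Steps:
R(v, o) = v*(-4 + v)/4 (R(v, o) = ((-4 + v)*v)/4 = (v*(-4 + v))/4 = v*(-4 + v)/4)
X = 32433/12656 (X = -177*(-1/112) - 111*(-1/113) = 177/112 + 111/113 = 32433/12656 ≈ 2.5627)
(X + E(-15, R(C(-5), -2)))**2 = (32433/12656 - 15)**2 = (-157407/12656)**2 = 24776963649/160174336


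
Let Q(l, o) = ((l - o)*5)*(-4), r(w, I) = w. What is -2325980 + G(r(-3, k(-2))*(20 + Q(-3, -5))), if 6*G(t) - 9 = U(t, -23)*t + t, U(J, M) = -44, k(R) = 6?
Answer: -4652817/2 ≈ -2.3264e+6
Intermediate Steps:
Q(l, o) = -20*l + 20*o (Q(l, o) = (-5*o + 5*l)*(-4) = -20*l + 20*o)
G(t) = 3/2 - 43*t/6 (G(t) = 3/2 + (-44*t + t)/6 = 3/2 + (-43*t)/6 = 3/2 - 43*t/6)
-2325980 + G(r(-3, k(-2))*(20 + Q(-3, -5))) = -2325980 + (3/2 - (-43)*(20 + (-20*(-3) + 20*(-5)))/2) = -2325980 + (3/2 - (-43)*(20 + (60 - 100))/2) = -2325980 + (3/2 - (-43)*(20 - 40)/2) = -2325980 + (3/2 - (-43)*(-20)/2) = -2325980 + (3/2 - 43/6*60) = -2325980 + (3/2 - 430) = -2325980 - 857/2 = -4652817/2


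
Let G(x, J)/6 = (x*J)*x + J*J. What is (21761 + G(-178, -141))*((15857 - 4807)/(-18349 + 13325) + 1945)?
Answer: -130126849999355/2512 ≈ -5.1802e+10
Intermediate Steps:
G(x, J) = 6*J² + 6*J*x² (G(x, J) = 6*((x*J)*x + J*J) = 6*((J*x)*x + J²) = 6*(J*x² + J²) = 6*(J² + J*x²) = 6*J² + 6*J*x²)
(21761 + G(-178, -141))*((15857 - 4807)/(-18349 + 13325) + 1945) = (21761 + 6*(-141)*(-141 + (-178)²))*((15857 - 4807)/(-18349 + 13325) + 1945) = (21761 + 6*(-141)*(-141 + 31684))*(11050/(-5024) + 1945) = (21761 + 6*(-141)*31543)*(11050*(-1/5024) + 1945) = (21761 - 26685378)*(-5525/2512 + 1945) = -26663617*4880315/2512 = -130126849999355/2512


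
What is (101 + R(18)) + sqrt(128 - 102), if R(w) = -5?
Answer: 96 + sqrt(26) ≈ 101.10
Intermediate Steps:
(101 + R(18)) + sqrt(128 - 102) = (101 - 5) + sqrt(128 - 102) = 96 + sqrt(26)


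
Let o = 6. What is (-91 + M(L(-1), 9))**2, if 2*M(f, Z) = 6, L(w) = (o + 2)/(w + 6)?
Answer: 7744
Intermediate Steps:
L(w) = 8/(6 + w) (L(w) = (6 + 2)/(w + 6) = 8/(6 + w))
M(f, Z) = 3 (M(f, Z) = (1/2)*6 = 3)
(-91 + M(L(-1), 9))**2 = (-91 + 3)**2 = (-88)**2 = 7744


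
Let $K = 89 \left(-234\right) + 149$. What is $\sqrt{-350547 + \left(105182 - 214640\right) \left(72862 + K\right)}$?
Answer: $i \sqrt{5712416277} \approx 75581.0 i$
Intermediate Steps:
$K = -20677$ ($K = -20826 + 149 = -20677$)
$\sqrt{-350547 + \left(105182 - 214640\right) \left(72862 + K\right)} = \sqrt{-350547 + \left(105182 - 214640\right) \left(72862 - 20677\right)} = \sqrt{-350547 - 5712065730} = \sqrt{-5712416277} = i \sqrt{5712416277}$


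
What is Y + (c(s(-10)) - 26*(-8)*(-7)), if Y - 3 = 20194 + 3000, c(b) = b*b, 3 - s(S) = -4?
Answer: 21790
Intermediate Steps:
s(S) = 7 (s(S) = 3 - 1*(-4) = 3 + 4 = 7)
c(b) = b²
Y = 23197 (Y = 3 + (20194 + 3000) = 3 + 23194 = 23197)
Y + (c(s(-10)) - 26*(-8)*(-7)) = 23197 + (7² - 26*(-8)*(-7)) = 23197 + (49 + 208*(-7)) = 23197 + (49 - 1456) = 23197 - 1407 = 21790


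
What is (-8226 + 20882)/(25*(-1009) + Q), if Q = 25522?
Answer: 12656/297 ≈ 42.613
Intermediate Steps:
(-8226 + 20882)/(25*(-1009) + Q) = (-8226 + 20882)/(25*(-1009) + 25522) = 12656/(-25225 + 25522) = 12656/297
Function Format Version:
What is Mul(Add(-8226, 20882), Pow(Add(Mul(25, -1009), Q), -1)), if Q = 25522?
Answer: Rational(12656, 297) ≈ 42.613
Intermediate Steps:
Mul(Add(-8226, 20882), Pow(Add(Mul(25, -1009), Q), -1)) = Mul(Add(-8226, 20882), Pow(Add(Mul(25, -1009), 25522), -1)) = Mul(12656, Pow(Add(-25225, 25522), -1)) = Mul(12656, Pow(297, -1)) = Mul(12656, Rational(1, 297)) = Rational(12656, 297)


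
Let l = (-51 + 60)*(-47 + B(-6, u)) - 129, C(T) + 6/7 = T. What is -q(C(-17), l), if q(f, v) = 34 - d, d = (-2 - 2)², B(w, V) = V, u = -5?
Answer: -18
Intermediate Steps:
C(T) = -6/7 + T
d = 16 (d = (-4)² = 16)
l = -597 (l = (-51 + 60)*(-47 - 5) - 129 = 9*(-52) - 129 = -468 - 129 = -597)
q(f, v) = 18 (q(f, v) = 34 - 1*16 = 34 - 16 = 18)
-q(C(-17), l) = -1*18 = -18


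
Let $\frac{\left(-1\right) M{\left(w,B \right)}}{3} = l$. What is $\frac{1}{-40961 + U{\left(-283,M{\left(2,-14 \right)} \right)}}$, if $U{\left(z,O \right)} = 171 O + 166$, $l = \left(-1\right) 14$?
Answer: $- \frac{1}{33613} \approx -2.975 \cdot 10^{-5}$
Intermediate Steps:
$l = -14$
$M{\left(w,B \right)} = 42$ ($M{\left(w,B \right)} = \left(-3\right) \left(-14\right) = 42$)
$U{\left(z,O \right)} = 166 + 171 O$
$\frac{1}{-40961 + U{\left(-283,M{\left(2,-14 \right)} \right)}} = \frac{1}{-40961 + \left(166 + 171 \cdot 42\right)} = \frac{1}{-40961 + \left(166 + 7182\right)} = \frac{1}{-40961 + 7348} = \frac{1}{-33613} = - \frac{1}{33613}$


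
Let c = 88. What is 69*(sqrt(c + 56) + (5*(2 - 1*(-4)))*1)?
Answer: 2898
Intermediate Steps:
69*(sqrt(c + 56) + (5*(2 - 1*(-4)))*1) = 69*(sqrt(88 + 56) + (5*(2 - 1*(-4)))*1) = 69*(sqrt(144) + (5*(2 + 4))*1) = 69*(12 + (5*6)*1) = 69*(12 + 30*1) = 69*(12 + 30) = 69*42 = 2898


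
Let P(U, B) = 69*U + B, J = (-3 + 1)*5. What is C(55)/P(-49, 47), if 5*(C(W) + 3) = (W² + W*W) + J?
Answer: -1205/3334 ≈ -0.36143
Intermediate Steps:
J = -10 (J = -2*5 = -10)
P(U, B) = B + 69*U
C(W) = -5 + 2*W²/5 (C(W) = -3 + ((W² + W*W) - 10)/5 = -3 + ((W² + W²) - 10)/5 = -3 + (2*W² - 10)/5 = -3 + (-10 + 2*W²)/5 = -3 + (-2 + 2*W²/5) = -5 + 2*W²/5)
C(55)/P(-49, 47) = (-5 + (⅖)*55²)/(47 + 69*(-49)) = (-5 + (⅖)*3025)/(47 - 3381) = (-5 + 1210)/(-3334) = 1205*(-1/3334) = -1205/3334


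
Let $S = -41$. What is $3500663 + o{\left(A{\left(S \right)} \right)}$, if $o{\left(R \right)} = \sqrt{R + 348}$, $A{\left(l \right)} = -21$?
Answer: $3500663 + \sqrt{327} \approx 3.5007 \cdot 10^{6}$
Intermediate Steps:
$o{\left(R \right)} = \sqrt{348 + R}$
$3500663 + o{\left(A{\left(S \right)} \right)} = 3500663 + \sqrt{348 - 21} = 3500663 + \sqrt{327}$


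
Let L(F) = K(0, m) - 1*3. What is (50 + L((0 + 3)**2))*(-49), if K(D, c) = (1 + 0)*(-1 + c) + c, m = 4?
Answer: -2646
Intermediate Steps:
K(D, c) = -1 + 2*c (K(D, c) = 1*(-1 + c) + c = (-1 + c) + c = -1 + 2*c)
L(F) = 4 (L(F) = (-1 + 2*4) - 1*3 = (-1 + 8) - 3 = 7 - 3 = 4)
(50 + L((0 + 3)**2))*(-49) = (50 + 4)*(-49) = 54*(-49) = -2646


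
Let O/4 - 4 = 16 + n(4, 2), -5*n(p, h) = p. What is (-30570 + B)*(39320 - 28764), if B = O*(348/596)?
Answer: -240056550552/745 ≈ -3.2222e+8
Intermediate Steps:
n(p, h) = -p/5
O = 384/5 (O = 16 + 4*(16 - ⅕*4) = 16 + 4*(16 - ⅘) = 16 + 4*(76/5) = 16 + 304/5 = 384/5 ≈ 76.800)
B = 33408/745 (B = 384*(348/596)/5 = 384*(348*(1/596))/5 = (384/5)*(87/149) = 33408/745 ≈ 44.843)
(-30570 + B)*(39320 - 28764) = (-30570 + 33408/745)*(39320 - 28764) = -22741242/745*10556 = -240056550552/745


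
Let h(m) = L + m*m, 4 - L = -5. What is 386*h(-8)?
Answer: 28178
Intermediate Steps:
L = 9 (L = 4 - 1*(-5) = 4 + 5 = 9)
h(m) = 9 + m² (h(m) = 9 + m*m = 9 + m²)
386*h(-8) = 386*(9 + (-8)²) = 386*(9 + 64) = 386*73 = 28178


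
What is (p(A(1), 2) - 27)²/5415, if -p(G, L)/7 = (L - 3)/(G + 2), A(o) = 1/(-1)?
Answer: 80/1083 ≈ 0.073869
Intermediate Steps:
A(o) = -1
p(G, L) = -7*(-3 + L)/(2 + G) (p(G, L) = -7*(L - 3)/(G + 2) = -7*(-3 + L)/(2 + G))
(p(A(1), 2) - 27)²/5415 = (7*(3 - 1*2)/(2 - 1) - 27)²/5415 = (7*(3 - 2)/1 - 27)²*(1/5415) = (7*1*1 - 27)²*(1/5415) = (7 - 27)²*(1/5415) = (-20)²*(1/5415) = 400*(1/5415) = 80/1083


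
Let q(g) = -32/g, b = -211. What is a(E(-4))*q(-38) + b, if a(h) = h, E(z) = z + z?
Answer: -4137/19 ≈ -217.74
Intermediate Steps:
E(z) = 2*z
a(E(-4))*q(-38) + b = (2*(-4))*(-32/(-38)) - 211 = -(-256)*(-1)/38 - 211 = -8*16/19 - 211 = -128/19 - 211 = -4137/19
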